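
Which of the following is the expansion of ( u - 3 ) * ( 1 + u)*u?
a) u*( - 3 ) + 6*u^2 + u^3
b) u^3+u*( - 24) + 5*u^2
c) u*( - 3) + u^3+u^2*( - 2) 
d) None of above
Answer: c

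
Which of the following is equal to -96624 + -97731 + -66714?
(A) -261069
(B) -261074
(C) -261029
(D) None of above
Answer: A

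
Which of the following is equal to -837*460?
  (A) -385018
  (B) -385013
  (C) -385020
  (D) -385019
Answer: C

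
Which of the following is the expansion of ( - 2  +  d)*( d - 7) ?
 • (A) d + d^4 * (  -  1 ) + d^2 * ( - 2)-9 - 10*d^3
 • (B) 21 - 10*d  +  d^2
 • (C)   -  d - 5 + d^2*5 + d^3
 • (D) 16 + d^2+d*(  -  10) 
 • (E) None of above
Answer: E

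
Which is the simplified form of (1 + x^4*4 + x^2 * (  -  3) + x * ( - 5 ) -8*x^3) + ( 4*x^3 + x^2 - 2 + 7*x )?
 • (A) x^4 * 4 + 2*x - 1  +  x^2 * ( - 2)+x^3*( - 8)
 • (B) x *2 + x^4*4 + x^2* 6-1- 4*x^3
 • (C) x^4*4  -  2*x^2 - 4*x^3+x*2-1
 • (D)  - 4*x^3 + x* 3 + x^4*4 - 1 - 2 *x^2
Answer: C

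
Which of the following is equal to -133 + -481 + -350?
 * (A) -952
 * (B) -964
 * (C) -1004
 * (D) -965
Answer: B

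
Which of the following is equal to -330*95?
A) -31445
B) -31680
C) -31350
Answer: C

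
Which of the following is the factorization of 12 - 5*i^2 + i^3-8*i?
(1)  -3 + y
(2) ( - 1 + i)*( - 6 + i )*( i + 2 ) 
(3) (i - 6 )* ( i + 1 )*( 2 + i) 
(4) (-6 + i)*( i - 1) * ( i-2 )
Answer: 2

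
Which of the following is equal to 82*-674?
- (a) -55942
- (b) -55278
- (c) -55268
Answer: c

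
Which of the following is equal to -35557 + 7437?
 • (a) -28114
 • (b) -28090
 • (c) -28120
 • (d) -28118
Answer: c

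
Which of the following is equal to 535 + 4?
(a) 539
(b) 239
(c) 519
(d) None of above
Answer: a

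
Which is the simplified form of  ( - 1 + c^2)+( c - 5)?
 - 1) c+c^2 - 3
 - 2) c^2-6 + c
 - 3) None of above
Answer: 2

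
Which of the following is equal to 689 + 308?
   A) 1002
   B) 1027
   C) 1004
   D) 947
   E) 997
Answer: E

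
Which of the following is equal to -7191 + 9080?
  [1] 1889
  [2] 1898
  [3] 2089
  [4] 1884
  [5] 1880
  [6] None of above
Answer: 1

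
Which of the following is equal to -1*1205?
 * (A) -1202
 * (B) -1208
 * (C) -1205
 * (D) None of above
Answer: C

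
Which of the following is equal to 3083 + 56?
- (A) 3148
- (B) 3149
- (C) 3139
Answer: C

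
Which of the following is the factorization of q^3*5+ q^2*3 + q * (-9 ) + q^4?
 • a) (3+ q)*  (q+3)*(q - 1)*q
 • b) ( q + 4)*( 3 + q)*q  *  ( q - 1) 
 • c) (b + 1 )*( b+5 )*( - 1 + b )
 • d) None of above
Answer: a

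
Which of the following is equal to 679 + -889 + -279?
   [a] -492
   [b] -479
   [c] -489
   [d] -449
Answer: c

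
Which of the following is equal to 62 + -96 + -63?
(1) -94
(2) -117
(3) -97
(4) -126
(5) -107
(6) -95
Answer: 3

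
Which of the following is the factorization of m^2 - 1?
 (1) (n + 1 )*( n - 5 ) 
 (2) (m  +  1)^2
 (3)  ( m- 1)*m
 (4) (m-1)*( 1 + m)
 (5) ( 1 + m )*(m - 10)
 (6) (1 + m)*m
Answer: 4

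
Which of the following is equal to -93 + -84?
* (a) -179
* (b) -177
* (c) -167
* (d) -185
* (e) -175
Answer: b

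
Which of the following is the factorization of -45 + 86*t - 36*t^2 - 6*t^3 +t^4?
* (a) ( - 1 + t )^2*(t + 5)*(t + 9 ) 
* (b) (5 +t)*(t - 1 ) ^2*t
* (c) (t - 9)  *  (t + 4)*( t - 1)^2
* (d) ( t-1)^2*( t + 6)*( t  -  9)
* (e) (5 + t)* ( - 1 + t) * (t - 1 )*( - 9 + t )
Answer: e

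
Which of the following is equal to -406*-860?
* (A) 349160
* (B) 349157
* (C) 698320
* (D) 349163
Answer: A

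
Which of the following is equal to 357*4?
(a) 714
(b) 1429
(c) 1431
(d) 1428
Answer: d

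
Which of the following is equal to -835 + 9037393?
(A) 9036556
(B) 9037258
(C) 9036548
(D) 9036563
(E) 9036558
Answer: E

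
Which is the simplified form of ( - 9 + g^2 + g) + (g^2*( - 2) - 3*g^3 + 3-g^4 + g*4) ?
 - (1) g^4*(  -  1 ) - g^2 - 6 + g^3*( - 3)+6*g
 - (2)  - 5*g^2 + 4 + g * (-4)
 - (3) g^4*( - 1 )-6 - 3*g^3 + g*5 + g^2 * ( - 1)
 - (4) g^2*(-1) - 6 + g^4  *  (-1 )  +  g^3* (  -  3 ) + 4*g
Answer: 3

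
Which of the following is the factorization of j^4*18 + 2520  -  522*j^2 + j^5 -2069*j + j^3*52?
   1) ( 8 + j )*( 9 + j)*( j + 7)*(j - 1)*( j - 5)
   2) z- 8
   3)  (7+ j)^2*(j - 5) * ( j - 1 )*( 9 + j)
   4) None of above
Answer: 1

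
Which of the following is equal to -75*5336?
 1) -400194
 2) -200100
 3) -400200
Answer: 3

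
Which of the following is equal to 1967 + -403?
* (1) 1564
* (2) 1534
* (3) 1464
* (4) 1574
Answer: 1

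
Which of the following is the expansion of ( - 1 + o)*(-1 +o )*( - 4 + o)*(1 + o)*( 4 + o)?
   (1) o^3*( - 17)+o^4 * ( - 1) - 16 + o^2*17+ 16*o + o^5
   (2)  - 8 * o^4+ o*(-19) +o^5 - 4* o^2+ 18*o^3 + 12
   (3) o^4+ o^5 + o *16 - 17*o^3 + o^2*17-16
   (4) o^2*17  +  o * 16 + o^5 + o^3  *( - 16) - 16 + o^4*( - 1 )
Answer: 1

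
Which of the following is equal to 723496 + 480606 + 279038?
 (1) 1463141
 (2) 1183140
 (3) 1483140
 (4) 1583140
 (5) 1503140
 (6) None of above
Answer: 3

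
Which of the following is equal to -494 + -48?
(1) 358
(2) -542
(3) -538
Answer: 2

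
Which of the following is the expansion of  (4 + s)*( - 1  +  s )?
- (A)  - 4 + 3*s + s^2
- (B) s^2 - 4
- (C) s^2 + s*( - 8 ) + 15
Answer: A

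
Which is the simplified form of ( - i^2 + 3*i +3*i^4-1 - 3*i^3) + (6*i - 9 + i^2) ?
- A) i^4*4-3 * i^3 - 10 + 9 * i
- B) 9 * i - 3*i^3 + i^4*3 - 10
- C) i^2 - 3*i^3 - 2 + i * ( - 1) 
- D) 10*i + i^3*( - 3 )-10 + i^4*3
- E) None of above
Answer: B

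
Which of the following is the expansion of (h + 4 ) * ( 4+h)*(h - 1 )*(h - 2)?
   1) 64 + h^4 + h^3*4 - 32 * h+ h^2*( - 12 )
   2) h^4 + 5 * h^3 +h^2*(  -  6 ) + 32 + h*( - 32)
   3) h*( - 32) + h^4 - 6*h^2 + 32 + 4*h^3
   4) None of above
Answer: 2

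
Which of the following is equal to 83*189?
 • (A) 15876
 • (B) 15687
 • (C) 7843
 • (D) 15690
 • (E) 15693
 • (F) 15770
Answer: B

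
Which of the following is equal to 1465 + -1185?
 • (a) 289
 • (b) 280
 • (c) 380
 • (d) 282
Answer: b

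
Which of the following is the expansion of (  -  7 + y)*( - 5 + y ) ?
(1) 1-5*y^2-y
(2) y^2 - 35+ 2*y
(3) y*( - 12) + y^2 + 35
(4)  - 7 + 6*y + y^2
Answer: 3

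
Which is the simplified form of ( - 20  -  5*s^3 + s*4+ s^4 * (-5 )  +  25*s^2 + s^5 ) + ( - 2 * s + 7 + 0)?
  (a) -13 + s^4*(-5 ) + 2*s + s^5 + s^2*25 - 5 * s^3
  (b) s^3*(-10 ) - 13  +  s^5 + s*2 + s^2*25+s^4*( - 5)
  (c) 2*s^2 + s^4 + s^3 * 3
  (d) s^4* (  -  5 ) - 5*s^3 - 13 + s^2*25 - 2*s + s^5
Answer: a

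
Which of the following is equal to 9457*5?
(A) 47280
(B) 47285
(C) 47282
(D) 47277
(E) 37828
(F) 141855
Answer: B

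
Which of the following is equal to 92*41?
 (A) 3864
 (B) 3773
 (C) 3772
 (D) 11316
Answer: C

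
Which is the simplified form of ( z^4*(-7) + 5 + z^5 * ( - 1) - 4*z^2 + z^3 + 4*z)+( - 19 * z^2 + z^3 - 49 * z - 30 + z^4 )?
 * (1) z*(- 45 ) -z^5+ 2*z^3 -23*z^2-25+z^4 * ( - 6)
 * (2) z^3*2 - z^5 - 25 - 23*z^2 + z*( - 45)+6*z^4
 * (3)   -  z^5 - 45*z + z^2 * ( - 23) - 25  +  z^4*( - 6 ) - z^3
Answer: 1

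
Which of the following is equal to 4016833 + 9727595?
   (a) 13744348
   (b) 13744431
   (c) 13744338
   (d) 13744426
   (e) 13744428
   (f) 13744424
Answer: e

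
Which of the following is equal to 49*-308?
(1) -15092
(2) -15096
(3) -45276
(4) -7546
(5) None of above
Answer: 1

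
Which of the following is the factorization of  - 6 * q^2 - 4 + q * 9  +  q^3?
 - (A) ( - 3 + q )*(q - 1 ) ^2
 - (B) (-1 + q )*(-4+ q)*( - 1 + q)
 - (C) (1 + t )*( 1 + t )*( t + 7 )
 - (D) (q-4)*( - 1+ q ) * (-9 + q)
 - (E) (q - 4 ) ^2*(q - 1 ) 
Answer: B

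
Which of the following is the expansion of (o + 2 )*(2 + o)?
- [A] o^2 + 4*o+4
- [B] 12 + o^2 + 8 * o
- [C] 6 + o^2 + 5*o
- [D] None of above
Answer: A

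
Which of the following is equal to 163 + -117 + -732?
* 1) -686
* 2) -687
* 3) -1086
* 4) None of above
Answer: 1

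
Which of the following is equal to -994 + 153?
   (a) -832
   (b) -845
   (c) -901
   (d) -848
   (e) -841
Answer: e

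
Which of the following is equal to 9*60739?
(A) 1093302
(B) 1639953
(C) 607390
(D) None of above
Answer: D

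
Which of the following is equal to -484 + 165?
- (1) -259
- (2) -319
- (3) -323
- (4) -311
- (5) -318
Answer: 2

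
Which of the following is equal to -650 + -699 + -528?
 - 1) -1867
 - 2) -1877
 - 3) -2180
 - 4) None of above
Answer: 2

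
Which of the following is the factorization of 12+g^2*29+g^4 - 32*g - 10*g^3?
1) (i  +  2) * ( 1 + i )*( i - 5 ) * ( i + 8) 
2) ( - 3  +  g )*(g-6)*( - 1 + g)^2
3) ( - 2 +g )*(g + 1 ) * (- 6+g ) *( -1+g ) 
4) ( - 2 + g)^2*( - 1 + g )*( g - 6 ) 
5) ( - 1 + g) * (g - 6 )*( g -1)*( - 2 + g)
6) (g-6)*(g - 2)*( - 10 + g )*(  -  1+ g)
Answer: 5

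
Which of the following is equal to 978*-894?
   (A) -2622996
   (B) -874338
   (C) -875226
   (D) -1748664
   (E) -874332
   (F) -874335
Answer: E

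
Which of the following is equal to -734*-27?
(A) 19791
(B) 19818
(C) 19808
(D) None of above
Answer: B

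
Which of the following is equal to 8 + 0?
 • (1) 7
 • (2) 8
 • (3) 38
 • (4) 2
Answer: 2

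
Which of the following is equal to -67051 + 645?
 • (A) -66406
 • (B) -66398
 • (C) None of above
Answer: A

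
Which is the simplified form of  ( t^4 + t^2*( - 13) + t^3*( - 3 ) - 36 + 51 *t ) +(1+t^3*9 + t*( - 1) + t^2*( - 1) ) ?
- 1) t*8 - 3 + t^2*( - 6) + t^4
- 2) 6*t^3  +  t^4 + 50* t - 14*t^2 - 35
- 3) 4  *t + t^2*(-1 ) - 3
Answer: 2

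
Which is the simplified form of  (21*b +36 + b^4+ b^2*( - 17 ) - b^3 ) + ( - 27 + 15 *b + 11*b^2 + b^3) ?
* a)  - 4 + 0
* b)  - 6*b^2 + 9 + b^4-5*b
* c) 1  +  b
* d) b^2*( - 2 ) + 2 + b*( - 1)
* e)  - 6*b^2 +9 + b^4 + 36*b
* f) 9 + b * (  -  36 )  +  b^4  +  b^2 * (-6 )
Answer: e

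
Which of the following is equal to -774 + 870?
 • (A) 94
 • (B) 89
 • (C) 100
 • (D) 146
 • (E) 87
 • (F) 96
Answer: F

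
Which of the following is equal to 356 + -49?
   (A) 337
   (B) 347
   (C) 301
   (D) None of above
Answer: D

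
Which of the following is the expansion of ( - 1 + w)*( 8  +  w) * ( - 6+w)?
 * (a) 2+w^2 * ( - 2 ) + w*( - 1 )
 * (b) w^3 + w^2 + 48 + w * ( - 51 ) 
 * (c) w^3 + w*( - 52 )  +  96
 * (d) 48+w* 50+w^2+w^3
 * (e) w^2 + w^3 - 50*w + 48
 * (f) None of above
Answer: e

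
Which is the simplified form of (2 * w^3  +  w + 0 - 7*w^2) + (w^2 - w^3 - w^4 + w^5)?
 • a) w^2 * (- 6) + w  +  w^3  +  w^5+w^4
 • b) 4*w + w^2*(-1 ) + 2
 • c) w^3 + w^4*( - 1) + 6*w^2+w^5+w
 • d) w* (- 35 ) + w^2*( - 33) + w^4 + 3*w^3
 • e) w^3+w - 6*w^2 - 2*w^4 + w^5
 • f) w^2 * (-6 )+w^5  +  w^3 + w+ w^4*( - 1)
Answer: f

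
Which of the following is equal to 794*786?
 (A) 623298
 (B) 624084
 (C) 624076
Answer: B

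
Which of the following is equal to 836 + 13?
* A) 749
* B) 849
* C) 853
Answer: B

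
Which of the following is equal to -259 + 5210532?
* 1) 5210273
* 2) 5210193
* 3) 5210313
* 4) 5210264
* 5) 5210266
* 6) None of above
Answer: 1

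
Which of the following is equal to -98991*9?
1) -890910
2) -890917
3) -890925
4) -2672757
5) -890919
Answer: 5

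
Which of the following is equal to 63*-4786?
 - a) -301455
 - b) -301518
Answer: b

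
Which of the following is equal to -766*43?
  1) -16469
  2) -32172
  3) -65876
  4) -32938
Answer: 4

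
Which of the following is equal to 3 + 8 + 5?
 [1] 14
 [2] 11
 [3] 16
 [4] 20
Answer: 3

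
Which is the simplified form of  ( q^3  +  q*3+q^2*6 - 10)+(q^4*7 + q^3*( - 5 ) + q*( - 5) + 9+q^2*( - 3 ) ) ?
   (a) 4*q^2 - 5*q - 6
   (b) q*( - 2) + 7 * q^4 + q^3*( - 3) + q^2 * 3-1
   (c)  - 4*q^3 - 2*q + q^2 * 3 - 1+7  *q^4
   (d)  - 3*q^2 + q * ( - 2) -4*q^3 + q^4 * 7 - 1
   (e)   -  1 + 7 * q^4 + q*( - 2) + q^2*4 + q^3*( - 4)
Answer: c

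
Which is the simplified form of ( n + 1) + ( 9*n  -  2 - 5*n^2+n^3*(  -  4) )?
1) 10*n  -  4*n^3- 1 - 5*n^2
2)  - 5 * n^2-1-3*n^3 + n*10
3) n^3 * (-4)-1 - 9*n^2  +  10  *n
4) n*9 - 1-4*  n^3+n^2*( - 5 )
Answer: 1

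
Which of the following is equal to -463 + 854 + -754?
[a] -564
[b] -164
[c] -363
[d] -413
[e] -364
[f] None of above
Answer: c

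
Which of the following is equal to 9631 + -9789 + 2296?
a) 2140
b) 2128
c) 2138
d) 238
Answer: c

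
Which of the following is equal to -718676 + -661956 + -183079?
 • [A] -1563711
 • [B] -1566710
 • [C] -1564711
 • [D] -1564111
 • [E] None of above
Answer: A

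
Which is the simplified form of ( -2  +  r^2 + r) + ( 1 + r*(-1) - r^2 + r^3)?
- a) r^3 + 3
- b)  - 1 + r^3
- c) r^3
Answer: b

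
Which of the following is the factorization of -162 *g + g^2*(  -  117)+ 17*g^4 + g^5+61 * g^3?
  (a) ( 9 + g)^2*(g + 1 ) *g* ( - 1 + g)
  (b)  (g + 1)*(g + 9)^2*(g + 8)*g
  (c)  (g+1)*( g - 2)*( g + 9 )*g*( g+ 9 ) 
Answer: c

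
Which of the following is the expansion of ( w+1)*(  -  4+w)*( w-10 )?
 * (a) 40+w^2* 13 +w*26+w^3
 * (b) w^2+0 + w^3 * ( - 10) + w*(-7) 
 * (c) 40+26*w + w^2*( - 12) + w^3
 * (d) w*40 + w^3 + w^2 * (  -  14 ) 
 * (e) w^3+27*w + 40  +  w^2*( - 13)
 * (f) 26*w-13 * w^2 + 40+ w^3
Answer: f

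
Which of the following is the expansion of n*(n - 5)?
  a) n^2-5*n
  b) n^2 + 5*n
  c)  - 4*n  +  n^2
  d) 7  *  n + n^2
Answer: a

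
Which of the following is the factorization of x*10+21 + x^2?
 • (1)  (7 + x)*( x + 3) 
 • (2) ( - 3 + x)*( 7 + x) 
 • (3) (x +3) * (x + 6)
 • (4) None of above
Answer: 1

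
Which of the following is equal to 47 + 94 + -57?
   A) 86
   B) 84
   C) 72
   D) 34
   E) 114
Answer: B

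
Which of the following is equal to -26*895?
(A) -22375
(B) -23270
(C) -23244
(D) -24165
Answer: B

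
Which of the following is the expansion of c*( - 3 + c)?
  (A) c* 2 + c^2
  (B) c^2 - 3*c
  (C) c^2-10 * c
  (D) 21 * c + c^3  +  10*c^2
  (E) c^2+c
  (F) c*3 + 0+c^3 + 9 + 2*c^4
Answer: B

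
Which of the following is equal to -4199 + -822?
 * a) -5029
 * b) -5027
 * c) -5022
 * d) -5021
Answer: d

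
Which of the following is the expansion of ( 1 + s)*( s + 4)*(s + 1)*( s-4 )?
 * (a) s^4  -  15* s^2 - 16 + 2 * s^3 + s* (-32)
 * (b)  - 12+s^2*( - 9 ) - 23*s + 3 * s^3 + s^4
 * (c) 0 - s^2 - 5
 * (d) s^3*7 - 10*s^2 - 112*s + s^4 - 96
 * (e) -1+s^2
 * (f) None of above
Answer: a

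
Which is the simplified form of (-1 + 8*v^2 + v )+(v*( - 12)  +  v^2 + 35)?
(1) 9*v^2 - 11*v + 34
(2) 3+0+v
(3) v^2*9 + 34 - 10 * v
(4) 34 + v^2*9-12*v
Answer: 1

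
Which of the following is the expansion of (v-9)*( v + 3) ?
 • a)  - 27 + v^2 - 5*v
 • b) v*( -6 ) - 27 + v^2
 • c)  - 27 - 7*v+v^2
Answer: b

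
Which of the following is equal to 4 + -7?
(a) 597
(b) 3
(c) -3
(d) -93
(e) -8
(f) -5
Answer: c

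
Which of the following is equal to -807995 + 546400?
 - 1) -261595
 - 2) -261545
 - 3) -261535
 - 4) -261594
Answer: 1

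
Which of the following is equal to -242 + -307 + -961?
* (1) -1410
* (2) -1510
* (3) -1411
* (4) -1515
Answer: 2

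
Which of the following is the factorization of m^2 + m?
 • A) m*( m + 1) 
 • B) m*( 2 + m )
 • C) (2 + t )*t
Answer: A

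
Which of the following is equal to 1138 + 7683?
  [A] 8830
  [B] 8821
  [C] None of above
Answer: B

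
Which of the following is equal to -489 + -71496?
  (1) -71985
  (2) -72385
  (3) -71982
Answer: 1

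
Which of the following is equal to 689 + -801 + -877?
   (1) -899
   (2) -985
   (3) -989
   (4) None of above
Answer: 3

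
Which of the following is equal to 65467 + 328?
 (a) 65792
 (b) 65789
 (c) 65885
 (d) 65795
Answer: d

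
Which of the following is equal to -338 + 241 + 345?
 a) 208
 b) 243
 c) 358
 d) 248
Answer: d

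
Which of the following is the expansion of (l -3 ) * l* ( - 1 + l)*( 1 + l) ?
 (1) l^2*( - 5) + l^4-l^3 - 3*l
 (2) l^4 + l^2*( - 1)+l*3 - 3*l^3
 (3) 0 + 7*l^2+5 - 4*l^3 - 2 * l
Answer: 2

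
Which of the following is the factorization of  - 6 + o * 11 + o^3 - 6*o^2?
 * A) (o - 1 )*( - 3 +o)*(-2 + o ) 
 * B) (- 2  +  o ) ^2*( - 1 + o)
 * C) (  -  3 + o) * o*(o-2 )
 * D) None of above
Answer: A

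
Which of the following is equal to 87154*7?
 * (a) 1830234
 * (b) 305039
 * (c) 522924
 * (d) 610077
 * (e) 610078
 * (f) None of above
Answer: e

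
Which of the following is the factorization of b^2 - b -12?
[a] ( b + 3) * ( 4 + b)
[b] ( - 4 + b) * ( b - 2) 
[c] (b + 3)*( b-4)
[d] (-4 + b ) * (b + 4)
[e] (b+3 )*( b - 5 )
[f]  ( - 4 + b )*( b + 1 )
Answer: c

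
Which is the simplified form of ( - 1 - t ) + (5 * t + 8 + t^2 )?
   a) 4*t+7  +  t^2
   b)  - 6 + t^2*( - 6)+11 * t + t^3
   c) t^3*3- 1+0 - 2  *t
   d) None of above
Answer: a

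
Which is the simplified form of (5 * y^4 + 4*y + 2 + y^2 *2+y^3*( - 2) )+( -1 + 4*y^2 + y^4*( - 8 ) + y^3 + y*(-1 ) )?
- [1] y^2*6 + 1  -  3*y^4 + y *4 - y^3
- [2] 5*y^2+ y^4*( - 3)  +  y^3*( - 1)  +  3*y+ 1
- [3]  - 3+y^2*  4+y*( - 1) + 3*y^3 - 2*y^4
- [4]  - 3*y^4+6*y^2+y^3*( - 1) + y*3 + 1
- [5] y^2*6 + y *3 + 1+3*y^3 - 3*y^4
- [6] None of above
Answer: 4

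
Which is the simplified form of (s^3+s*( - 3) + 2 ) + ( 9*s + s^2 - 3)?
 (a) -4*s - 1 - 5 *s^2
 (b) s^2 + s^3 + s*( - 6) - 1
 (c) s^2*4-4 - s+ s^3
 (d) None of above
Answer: d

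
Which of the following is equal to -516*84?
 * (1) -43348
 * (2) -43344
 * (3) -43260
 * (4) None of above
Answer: 2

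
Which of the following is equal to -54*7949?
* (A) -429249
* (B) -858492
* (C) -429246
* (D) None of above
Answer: C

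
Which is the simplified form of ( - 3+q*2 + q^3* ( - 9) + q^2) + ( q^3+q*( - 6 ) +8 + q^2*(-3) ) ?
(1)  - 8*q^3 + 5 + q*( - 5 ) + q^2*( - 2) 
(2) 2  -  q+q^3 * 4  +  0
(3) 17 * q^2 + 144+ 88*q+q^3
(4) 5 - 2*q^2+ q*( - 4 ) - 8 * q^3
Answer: 4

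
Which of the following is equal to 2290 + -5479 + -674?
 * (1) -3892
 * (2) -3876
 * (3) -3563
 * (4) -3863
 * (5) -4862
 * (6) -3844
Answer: 4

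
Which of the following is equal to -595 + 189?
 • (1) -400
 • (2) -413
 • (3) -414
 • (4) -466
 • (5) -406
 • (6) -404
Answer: 5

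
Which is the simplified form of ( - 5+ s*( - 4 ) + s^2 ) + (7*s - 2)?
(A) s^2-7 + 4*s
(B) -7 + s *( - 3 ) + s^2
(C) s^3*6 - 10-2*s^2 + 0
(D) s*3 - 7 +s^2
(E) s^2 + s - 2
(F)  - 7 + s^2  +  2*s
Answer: D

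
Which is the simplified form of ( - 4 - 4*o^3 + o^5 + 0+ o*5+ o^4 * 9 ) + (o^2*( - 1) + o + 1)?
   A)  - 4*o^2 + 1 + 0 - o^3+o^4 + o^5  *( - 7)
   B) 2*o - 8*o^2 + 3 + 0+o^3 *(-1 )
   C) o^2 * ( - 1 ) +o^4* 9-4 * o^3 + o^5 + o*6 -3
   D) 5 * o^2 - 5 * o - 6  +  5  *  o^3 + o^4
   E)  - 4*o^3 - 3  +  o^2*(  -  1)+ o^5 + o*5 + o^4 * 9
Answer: C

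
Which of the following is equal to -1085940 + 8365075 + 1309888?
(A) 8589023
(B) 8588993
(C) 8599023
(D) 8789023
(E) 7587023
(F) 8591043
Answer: A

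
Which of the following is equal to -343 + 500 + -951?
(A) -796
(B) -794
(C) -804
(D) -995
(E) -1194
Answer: B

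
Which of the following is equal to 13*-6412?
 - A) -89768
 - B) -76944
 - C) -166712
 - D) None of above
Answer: D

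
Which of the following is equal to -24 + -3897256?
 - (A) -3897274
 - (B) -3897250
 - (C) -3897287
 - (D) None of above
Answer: D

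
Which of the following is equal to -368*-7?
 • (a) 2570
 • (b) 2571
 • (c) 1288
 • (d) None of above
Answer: d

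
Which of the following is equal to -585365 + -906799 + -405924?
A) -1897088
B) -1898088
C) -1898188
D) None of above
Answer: B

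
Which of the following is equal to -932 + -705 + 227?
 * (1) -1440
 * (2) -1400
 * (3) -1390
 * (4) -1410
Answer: 4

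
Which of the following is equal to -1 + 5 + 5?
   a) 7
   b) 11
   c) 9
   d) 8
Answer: c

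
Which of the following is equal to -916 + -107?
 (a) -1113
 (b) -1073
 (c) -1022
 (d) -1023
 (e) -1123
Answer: d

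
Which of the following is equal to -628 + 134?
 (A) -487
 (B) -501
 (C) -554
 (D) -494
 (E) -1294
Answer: D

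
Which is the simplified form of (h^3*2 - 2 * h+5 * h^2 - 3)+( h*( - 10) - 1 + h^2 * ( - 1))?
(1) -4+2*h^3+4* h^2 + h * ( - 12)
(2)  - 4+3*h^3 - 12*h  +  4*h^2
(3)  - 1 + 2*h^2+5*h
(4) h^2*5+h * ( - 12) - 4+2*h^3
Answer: 1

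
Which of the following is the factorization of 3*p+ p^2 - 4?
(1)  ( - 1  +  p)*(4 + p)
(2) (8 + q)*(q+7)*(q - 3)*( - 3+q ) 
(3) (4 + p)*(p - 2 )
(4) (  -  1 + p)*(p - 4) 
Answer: 1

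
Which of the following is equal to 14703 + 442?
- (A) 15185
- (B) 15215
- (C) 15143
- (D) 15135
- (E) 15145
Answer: E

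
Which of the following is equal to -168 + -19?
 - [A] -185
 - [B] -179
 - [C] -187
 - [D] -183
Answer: C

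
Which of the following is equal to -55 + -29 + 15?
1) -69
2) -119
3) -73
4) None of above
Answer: 1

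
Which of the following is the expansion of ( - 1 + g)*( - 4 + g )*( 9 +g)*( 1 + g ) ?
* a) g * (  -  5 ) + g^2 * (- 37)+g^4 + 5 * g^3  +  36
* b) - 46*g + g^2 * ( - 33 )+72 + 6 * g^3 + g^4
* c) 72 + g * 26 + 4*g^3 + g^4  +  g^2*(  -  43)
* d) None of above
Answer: a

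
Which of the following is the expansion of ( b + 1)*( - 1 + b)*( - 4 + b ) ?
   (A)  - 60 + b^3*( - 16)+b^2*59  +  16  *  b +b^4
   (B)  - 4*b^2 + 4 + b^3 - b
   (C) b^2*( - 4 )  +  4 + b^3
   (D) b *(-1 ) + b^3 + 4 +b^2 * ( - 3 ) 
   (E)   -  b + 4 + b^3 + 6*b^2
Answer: B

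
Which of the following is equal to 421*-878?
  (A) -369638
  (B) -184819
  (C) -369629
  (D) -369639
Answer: A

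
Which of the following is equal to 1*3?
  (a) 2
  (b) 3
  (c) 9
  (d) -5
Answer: b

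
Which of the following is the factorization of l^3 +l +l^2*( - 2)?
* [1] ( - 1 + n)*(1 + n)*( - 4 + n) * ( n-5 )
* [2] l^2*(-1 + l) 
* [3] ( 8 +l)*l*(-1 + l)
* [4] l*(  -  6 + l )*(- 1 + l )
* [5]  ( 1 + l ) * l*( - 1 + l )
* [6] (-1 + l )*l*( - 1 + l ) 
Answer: 6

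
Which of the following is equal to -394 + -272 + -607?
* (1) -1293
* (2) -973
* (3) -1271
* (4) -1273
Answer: 4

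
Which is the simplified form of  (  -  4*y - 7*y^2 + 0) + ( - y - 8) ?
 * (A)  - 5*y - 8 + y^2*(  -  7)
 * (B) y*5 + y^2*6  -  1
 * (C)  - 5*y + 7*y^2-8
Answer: A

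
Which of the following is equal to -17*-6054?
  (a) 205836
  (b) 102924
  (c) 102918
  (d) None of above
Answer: c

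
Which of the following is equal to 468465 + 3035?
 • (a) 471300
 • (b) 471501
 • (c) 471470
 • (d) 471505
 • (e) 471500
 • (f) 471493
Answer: e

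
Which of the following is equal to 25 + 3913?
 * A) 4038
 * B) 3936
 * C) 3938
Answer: C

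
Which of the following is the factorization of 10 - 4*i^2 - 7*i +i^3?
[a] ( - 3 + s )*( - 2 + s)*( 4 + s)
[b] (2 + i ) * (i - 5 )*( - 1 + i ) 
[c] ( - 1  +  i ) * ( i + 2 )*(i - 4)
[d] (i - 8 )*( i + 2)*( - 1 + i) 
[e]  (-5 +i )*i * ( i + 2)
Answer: b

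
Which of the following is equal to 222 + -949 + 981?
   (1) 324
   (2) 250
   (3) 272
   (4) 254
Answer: 4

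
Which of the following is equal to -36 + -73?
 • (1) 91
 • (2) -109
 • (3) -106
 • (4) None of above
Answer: 2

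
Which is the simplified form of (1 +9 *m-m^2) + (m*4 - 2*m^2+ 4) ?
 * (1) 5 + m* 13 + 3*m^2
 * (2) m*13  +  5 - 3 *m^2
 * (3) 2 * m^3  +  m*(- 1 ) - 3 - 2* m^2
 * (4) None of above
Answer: 2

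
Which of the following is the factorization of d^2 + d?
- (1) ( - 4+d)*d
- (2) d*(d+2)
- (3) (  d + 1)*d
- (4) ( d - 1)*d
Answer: 3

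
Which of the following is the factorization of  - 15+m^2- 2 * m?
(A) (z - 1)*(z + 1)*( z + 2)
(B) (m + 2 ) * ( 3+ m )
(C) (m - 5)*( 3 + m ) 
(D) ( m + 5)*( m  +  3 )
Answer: C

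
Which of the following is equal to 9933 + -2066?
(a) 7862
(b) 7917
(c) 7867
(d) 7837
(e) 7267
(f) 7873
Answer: c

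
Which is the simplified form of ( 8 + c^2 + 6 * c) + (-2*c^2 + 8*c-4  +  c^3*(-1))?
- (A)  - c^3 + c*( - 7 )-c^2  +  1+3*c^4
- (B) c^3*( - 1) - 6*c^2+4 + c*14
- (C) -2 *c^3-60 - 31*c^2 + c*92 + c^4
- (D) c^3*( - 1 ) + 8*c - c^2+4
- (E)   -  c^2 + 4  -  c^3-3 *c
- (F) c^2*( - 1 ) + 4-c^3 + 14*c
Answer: F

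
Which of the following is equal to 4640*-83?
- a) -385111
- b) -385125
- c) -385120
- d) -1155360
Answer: c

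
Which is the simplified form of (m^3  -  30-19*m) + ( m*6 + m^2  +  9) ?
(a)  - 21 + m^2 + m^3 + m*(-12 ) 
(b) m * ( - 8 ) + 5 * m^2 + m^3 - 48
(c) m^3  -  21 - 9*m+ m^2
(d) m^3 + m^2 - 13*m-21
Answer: d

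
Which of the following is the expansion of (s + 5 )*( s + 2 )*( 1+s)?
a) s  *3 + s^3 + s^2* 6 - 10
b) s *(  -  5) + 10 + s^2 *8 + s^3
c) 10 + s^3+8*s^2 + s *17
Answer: c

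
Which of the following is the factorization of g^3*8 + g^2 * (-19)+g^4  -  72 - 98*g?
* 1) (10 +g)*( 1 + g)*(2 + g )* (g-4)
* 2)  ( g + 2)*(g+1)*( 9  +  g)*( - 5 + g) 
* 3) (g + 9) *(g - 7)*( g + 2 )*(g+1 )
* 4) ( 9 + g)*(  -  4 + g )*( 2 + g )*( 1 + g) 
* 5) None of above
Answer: 4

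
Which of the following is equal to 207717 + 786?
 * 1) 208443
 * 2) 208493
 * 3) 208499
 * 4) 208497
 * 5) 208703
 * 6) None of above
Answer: 6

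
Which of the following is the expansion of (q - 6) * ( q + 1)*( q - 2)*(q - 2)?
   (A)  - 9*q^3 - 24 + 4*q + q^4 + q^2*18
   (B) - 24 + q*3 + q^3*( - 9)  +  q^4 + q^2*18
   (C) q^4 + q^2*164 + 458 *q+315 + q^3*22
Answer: A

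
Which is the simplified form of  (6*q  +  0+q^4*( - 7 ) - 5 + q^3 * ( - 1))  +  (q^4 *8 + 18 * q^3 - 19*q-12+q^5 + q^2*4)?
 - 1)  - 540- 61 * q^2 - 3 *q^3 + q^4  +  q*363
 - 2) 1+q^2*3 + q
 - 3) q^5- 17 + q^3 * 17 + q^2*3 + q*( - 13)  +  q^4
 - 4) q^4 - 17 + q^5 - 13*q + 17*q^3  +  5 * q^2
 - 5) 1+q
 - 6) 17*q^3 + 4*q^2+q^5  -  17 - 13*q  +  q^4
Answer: 6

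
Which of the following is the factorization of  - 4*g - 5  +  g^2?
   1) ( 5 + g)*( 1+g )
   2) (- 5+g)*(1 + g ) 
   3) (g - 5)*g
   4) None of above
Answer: 2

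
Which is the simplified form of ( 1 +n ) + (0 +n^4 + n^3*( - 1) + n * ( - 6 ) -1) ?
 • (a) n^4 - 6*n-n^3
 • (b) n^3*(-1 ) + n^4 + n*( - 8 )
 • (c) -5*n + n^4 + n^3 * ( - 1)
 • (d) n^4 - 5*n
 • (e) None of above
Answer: c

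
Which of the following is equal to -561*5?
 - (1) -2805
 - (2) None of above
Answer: 1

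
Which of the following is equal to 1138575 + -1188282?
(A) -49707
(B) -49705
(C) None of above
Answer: A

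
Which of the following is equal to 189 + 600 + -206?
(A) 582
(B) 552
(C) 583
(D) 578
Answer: C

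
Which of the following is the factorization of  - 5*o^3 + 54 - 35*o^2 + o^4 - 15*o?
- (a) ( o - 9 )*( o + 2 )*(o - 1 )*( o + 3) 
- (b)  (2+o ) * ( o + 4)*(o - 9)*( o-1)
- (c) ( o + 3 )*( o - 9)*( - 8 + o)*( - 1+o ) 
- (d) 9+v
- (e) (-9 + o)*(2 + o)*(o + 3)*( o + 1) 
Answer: a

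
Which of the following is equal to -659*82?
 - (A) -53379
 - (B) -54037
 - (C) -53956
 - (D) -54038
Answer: D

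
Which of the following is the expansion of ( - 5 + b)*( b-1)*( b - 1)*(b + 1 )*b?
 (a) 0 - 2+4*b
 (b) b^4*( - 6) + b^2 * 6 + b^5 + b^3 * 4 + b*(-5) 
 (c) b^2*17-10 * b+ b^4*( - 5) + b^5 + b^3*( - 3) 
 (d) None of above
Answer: b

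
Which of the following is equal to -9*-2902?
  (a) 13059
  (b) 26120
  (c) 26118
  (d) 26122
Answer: c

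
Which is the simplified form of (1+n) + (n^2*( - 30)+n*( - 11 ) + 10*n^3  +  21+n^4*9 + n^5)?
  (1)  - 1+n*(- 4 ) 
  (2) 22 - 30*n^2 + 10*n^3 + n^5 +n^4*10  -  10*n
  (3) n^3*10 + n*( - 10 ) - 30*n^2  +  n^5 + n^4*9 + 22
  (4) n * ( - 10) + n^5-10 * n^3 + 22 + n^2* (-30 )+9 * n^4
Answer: 3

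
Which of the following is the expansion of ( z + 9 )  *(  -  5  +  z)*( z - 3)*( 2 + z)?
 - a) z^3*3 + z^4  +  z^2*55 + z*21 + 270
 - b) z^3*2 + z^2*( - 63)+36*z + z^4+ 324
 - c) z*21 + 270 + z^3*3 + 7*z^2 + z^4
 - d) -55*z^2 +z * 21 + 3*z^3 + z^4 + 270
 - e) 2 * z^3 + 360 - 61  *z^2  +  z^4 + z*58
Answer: d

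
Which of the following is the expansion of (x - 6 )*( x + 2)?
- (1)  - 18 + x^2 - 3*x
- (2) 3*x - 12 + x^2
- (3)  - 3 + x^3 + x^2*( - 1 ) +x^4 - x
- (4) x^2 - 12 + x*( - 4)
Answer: 4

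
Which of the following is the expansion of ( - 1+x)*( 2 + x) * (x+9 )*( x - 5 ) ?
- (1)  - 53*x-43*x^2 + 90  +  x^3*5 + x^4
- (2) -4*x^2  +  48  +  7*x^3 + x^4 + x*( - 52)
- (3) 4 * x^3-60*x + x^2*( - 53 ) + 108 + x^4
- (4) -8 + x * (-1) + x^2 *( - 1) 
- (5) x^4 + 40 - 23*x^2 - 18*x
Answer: 1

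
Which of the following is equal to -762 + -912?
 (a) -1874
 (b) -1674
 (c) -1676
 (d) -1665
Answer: b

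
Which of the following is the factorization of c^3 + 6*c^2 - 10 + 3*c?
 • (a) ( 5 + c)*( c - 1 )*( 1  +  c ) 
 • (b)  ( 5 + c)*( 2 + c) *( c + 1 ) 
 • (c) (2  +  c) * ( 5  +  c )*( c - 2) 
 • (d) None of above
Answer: d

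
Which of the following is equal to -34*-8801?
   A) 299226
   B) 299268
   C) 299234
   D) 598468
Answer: C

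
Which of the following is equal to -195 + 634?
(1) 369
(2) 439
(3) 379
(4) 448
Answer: 2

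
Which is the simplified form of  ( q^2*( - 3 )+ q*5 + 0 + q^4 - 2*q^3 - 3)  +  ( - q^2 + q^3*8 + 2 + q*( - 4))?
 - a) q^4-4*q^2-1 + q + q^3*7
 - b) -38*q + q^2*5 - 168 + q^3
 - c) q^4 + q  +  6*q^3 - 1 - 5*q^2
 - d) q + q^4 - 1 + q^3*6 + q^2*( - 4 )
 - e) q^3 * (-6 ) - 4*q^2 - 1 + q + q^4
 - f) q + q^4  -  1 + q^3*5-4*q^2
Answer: d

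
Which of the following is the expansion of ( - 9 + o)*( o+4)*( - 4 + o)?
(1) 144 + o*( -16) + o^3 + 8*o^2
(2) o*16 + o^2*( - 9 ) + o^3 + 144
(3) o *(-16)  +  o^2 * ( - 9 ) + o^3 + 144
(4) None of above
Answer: 3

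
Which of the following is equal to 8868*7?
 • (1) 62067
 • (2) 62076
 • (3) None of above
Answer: 2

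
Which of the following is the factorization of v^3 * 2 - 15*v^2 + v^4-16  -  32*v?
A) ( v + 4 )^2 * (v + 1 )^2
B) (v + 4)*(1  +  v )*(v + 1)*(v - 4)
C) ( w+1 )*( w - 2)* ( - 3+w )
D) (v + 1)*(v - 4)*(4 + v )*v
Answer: B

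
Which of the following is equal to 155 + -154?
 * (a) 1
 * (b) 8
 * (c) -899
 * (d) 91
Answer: a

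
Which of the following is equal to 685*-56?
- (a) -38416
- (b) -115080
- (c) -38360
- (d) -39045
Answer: c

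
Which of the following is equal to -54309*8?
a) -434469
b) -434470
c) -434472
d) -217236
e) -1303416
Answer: c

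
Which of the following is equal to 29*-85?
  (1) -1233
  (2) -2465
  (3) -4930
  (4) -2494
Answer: 2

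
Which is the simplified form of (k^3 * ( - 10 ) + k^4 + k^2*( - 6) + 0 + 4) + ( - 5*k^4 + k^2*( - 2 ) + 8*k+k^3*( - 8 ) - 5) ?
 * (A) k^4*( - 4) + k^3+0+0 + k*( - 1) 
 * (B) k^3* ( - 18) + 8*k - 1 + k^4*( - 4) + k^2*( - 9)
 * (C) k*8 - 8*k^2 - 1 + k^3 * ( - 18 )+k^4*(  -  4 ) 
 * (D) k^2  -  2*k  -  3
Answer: C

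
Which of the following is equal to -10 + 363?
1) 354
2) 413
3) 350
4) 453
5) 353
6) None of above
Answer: 5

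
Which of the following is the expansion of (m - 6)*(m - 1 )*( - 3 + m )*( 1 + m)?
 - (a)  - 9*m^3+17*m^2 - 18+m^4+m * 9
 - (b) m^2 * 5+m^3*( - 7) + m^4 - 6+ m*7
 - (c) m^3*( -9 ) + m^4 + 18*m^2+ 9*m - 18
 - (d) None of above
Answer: a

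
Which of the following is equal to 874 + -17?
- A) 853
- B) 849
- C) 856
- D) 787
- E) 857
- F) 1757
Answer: E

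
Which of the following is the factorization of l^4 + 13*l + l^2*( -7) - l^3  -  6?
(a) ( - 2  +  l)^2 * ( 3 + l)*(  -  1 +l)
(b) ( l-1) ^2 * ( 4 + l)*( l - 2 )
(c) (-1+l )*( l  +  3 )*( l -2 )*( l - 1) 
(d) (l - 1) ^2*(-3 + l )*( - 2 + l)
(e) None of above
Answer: c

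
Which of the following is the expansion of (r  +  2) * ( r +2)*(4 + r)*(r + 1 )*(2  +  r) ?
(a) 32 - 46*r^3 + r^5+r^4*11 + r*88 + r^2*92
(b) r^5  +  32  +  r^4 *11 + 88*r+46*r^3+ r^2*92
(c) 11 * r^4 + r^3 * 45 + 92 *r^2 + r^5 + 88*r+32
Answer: b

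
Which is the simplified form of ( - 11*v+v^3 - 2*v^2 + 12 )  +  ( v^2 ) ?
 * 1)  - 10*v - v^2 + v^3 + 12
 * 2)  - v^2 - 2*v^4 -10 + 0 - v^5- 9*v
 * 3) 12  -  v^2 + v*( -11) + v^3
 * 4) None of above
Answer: 3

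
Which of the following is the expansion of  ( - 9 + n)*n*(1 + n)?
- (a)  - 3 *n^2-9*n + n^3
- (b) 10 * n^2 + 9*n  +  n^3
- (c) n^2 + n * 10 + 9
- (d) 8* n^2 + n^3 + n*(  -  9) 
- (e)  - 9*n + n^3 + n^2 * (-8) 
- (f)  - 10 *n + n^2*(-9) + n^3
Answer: e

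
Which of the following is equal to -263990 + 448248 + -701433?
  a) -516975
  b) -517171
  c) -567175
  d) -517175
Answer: d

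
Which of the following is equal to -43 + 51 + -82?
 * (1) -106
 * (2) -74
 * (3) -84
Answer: 2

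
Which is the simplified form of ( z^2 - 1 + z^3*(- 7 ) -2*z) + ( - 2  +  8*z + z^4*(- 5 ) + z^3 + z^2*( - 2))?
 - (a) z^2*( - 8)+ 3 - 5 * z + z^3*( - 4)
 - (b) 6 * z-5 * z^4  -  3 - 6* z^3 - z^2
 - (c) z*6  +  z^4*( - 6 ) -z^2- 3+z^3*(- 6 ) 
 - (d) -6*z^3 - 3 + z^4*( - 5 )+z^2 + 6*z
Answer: b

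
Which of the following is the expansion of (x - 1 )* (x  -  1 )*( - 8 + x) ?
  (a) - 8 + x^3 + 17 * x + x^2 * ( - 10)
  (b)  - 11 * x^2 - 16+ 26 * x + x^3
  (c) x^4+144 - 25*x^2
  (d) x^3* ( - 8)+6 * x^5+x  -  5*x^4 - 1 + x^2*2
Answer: a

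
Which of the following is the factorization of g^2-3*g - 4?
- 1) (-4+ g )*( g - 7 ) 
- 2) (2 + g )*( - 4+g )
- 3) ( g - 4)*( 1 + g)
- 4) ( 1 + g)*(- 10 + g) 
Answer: 3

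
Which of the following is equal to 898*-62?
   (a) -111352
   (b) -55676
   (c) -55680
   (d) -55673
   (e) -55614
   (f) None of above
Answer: b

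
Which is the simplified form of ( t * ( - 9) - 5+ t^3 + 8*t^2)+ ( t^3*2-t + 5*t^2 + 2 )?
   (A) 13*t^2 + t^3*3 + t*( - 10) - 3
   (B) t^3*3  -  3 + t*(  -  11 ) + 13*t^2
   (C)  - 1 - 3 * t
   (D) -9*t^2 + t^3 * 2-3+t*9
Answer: A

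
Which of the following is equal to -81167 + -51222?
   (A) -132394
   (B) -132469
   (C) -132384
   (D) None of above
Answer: D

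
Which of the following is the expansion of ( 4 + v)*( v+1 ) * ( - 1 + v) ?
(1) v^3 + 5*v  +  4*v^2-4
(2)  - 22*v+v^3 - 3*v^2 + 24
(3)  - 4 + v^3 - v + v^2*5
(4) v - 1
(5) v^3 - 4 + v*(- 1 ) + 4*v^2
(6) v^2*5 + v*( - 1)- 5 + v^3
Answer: 5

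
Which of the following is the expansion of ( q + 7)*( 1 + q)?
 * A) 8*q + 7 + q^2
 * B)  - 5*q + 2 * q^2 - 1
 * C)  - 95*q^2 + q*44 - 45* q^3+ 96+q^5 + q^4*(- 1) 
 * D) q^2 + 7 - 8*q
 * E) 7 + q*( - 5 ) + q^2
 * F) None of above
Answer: A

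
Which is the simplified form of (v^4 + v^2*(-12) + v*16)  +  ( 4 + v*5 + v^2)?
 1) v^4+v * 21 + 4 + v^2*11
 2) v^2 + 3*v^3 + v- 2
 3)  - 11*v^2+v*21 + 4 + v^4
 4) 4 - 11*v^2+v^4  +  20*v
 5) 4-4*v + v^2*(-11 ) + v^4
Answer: 3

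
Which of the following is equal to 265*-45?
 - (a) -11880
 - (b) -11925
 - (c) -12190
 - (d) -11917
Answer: b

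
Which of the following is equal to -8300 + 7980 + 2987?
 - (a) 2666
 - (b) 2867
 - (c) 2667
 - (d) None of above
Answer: c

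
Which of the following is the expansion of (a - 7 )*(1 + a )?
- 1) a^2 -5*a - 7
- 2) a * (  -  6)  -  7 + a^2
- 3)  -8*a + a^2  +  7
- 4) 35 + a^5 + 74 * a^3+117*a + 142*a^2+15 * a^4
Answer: 2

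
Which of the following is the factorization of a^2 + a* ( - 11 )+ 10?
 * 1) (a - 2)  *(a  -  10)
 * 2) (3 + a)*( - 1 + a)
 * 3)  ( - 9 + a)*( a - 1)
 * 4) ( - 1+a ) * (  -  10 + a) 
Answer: 4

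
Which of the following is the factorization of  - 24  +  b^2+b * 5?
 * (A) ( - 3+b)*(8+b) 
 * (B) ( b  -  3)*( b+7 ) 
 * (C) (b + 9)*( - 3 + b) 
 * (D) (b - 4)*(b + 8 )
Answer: A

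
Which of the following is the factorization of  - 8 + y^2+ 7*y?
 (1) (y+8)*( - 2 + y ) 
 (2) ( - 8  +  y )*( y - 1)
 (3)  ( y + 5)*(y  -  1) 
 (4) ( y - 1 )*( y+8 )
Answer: 4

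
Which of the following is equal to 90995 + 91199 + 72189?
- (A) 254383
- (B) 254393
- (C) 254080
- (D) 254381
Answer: A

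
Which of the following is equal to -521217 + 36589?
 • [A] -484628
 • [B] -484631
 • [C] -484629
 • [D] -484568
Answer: A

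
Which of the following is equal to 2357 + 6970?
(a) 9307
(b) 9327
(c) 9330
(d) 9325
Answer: b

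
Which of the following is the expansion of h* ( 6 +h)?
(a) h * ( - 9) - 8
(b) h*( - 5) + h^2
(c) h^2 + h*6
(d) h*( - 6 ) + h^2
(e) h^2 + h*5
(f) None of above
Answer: c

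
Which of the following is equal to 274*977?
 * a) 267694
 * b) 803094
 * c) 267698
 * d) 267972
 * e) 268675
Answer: c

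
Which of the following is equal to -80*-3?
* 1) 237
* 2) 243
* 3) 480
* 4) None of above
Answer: 4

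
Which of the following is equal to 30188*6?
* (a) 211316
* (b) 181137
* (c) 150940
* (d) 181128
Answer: d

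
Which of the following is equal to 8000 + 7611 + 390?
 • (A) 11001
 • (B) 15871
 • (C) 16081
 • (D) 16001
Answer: D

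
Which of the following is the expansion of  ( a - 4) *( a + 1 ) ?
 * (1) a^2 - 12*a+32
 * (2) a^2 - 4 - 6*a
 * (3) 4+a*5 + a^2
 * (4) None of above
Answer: 4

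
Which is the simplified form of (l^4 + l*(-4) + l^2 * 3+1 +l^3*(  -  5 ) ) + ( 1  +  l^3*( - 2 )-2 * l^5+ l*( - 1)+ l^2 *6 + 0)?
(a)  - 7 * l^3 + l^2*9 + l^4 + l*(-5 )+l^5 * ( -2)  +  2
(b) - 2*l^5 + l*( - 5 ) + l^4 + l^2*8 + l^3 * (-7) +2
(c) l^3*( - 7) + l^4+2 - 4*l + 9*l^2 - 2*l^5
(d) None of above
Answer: a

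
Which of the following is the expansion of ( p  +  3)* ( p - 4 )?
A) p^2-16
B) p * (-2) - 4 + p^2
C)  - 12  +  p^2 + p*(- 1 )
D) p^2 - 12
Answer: C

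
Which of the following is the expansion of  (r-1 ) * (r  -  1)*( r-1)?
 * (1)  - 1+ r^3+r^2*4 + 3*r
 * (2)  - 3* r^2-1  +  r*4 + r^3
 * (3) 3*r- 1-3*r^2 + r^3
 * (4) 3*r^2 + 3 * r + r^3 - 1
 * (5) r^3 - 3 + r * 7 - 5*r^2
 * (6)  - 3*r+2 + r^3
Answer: 3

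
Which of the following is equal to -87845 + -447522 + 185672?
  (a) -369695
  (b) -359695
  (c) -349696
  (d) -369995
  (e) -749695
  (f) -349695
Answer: f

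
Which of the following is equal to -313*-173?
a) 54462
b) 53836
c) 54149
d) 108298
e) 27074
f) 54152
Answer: c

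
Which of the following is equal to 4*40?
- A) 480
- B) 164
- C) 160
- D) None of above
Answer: C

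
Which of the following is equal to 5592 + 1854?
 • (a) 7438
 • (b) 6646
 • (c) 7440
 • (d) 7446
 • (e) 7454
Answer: d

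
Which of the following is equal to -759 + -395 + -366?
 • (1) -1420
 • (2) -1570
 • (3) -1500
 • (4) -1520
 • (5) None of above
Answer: 4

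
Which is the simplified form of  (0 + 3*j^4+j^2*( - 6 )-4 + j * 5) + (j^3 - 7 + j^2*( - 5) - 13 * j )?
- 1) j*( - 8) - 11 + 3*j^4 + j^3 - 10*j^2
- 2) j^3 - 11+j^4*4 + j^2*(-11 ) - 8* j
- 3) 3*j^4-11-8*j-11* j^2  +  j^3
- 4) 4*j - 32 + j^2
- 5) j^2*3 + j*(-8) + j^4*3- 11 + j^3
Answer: 3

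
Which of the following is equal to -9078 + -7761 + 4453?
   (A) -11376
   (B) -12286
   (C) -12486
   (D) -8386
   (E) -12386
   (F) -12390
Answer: E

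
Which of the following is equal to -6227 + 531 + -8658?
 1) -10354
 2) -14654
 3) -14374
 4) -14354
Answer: 4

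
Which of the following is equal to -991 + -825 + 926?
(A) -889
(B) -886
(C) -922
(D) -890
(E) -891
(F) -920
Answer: D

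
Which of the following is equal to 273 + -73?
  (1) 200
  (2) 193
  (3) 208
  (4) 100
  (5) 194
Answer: 1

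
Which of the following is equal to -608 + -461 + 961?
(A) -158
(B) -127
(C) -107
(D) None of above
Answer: D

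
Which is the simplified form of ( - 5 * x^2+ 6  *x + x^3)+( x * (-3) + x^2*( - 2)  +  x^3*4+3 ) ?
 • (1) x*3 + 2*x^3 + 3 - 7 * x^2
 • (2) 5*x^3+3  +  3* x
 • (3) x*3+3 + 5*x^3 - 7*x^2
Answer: 3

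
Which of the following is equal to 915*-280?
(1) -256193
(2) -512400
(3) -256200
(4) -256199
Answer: 3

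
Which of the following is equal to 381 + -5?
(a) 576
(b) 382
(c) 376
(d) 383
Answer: c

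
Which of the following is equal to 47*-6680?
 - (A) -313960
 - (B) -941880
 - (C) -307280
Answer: A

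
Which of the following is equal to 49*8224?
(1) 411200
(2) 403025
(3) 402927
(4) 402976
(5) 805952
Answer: 4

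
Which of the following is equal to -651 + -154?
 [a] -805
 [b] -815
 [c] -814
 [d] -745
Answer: a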